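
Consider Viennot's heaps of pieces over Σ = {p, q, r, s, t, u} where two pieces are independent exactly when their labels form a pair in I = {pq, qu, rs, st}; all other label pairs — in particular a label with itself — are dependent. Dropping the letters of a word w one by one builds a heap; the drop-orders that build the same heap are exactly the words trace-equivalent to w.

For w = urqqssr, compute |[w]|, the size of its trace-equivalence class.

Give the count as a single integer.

drop 0:u onto floor
drop 1:r onto {0:u}
drop 2:q onto {1:r}
drop 3:q onto {2:q}
drop 4:s onto {3:q}
drop 5:s onto {4:s}
drop 6:r onto {3:q}
ground layer = {0:u}
drop-orders for the pieces not yet dropped (sum over which currently-grounded one goes next):
  1 to go: {5} 1  {6} 1
  2 to go: {4,5} 1  {5,6} 2
  3 to go: {4,5,6} 3
  4 to go: {3,4,5,6} 3
  5 to go: {2,3,4,5,6} 3
  if 0:u drops first: 3 orders

3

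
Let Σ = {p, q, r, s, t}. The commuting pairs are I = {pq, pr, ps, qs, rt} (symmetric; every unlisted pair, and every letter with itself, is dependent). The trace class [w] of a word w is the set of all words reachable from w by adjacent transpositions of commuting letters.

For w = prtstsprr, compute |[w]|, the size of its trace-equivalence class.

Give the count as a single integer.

piece 0:p — minimal
piece 1:r — minimal
piece 2:t rests on {0:p}
piece 3:s rests on {1:r, 2:t}
piece 4:t rests on {3:s}
piece 5:s rests on {4:t}
piece 6:p rests on {4:t}
piece 7:r rests on {5:s}
piece 8:r rests on {7:r}
minimal pieces: {0:p, 1:r}
ways to finish when only these pieces remain (= sum over removing one remaining piece with nothing left below it):
  1 left: {6}→1  {8}→1
  2 left: {6,8}→2  {7,8}→1
  3 left: {5,7,8}→1  {6,7,8}→3
  4 left: {5,6,7,8}→4
  5 left: {4,5,6,7,8}→4
  6 left: {3,4,5,6,7,8}→4
  7 left: {1,3,4,5,6,7,8}→4  {2,3,4,5,6,7,8}→4
  placing 0:p first → 8 extensions
  placing 1:r first → 4 extensions
total linear extensions = 12

12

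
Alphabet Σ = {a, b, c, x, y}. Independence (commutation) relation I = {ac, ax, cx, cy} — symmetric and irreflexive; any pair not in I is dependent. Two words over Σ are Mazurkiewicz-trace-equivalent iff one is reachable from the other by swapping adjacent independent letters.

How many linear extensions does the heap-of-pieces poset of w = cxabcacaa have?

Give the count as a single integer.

60

piece 0:c — minimal
piece 1:x — minimal
piece 2:a — minimal
piece 3:b rests on {0:c, 1:x, 2:a}
piece 4:c rests on {3:b}
piece 5:a rests on {3:b}
piece 6:c rests on {4:c}
piece 7:a rests on {5:a}
piece 8:a rests on {7:a}
minimal pieces: {0:c, 1:x, 2:a}
ways to finish when only these pieces remain (= sum over removing one remaining piece with nothing left below it):
  1 left: {6}→1  {8}→1
  2 left: {4,6}→1  {6,8}→2  {7,8}→1
  3 left: {4,6,8}→3  {5,7,8}→1  {6,7,8}→3
  4 left: {4,6,7,8}→6  {5,6,7,8}→4
  5 left: {4,5,6,7,8}→10
  6 left: {3,4,5,6,7,8}→10
  7 left: {0,3,4,5,6,7,8}→10  {1,3,4,5,6,7,8}→10  {2,3,4,5,6,7,8}→10
  placing 0:c first → 20 extensions
  placing 1:x first → 20 extensions
  placing 2:a first → 20 extensions
total linear extensions = 60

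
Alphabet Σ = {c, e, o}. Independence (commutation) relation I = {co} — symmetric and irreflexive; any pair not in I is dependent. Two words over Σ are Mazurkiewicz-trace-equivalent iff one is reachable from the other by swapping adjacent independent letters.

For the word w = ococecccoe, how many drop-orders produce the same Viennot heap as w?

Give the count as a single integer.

24

0(o) covers ∅
1(c) covers ∅
2(o) covers 0:o
3(c) covers 1:c
4(e) covers 2:o, 3:c
5(c) covers 4:e
6(c) covers 5:c
7(c) covers 6:c
8(o) covers 4:e
9(e) covers 7:c, 8:o
floor of heap: 0:o, 1:c
completions by unplaced set U, small U first (add the entries for U minus each lowest piece of U):
  |U|=1: {9}:1
  |U|=2: {7,9}:1  {8,9}:1
  |U|=3: {6,7,9}:1  {7,8,9}:2
  |U|=4: {5,6,7,9}:1  {6,7,8,9}:3
  |U|=5: {5,6,7,8,9}:4
  |U|=6: {4,5,6,7,8,9}:4
  |U|=7: {2,4,5,6,7,8,9}:4  {3,4,5,6,7,8,9}:4
  |U|=8: {0,2,4,5,6,7,8,9}:4  {1,3,4,5,6,7,8,9}:4  {2,3,4,5,6,7,8,9}:8
  start at 0(o): 12
  start at 1(c): 12
sum over floor = 24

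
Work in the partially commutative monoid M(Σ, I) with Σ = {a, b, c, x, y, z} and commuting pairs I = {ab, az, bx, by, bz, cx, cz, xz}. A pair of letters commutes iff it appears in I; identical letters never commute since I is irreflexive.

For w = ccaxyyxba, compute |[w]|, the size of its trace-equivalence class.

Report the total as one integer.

drop 0:c onto floor
drop 1:c onto {0:c}
drop 2:a onto {1:c}
drop 3:x onto {2:a}
drop 4:y onto {3:x}
drop 5:y onto {4:y}
drop 6:x onto {5:y}
drop 7:b onto {1:c}
drop 8:a onto {6:x}
ground layer = {0:c}
drop-orders for the pieces not yet dropped (sum over which currently-grounded one goes next):
  1 to go: {7} 1  {8} 1
  2 to go: {6,8} 1  {7,8} 2
  3 to go: {5,6,8} 1  {6,7,8} 3
  4 to go: {4,5,6,8} 1  {5,6,7,8} 4
  5 to go: {3,4,5,6,8} 1  {4,5,6,7,8} 5
  6 to go: {2,3,4,5,6,8} 1  {3,4,5,6,7,8} 6
  7 to go: {2,3,4,5,6,7,8} 7
  if 0:c drops first: 7 orders

7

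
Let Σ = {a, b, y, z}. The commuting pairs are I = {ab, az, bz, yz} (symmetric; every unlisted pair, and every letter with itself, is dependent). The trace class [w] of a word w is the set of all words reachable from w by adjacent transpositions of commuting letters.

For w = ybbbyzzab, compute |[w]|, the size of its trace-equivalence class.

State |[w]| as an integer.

drop 0:y onto floor
drop 1:b onto {0:y}
drop 2:b onto {1:b}
drop 3:b onto {2:b}
drop 4:y onto {3:b}
drop 5:z onto floor
drop 6:z onto {5:z}
drop 7:a onto {4:y}
drop 8:b onto {4:y}
ground layer = {0:y, 5:z}
drop-orders for the pieces not yet dropped (sum over which currently-grounded one goes next):
  1 to go: {6} 1  {7} 1  {8} 1
  2 to go: {5,6} 1  {6,7} 2  {6,8} 2  {7,8} 2
  3 to go: {4,7,8} 2  {5,6,7} 3  {5,6,8} 3  {6,7,8} 6
  4 to go: {3,4,7,8} 2  {4,6,7,8} 8  {5,6,7,8} 12
  5 to go: {2,3,4,7,8} 2  {3,4,6,7,8} 10  {4,5,6,7,8} 20
  6 to go: {1,2,3,4,7,8} 2  {2,3,4,6,7,8} 12  {3,4,5,6,7,8} 30
  7 to go: {0,1,2,3,4,7,8} 2  {1,2,3,4,6,7,8} 14  {2,3,4,5,6,7,8} 42
  if 0:y drops first: 56 orders
  if 5:z drops first: 16 orders
heap linearizations: 72

72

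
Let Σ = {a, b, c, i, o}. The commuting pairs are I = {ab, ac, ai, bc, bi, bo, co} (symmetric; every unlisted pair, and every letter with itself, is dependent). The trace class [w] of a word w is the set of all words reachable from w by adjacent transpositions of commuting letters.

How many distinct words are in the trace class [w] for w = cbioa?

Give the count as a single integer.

5

piece 0:c — minimal
piece 1:b — minimal
piece 2:i rests on {0:c}
piece 3:o rests on {2:i}
piece 4:a rests on {3:o}
minimal pieces: {0:c, 1:b}
ways to finish when only these pieces remain (= sum over removing one remaining piece with nothing left below it):
  1 left: {1}→1  {4}→1
  2 left: {1,4}→2  {3,4}→1
  3 left: {1,3,4}→3  {2,3,4}→1
  placing 0:c first → 4 extensions
  placing 1:b first → 1 extensions
total linear extensions = 5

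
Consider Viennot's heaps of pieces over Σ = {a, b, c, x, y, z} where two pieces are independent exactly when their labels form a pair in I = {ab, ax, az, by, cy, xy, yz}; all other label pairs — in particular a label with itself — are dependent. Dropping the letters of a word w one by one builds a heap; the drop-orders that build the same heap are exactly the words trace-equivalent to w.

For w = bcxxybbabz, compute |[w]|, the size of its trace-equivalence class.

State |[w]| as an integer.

0(b) covers ∅
1(c) covers 0:b
2(x) covers 1:c
3(x) covers 2:x
4(y) covers ∅
5(b) covers 3:x
6(b) covers 5:b
7(a) covers 1:c, 4:y
8(b) covers 6:b
9(z) covers 8:b
floor of heap: 0:b, 4:y
completions by unplaced set U, small U first (add the entries for U minus each lowest piece of U):
  |U|=1: {7}:1  {9}:1
  |U|=2: {4,7}:1  {7,9}:2  {8,9}:1
  |U|=3: {4,7,9}:3  {6,8,9}:1  {7,8,9}:3
  |U|=4: {4,7,8,9}:6  {5,6,8,9}:1  {6,7,8,9}:4
  |U|=5: {3,5,6,8,9}:1  {4,6,7,8,9}:10  {5,6,7,8,9}:5
  |U|=6: {2,3,5,6,8,9}:1  {3,5,6,7,8,9}:6  {4,5,6,7,8,9}:15
  |U|=7: {2,3,5,6,7,8,9}:7  {3,4,5,6,7,8,9}:21
  |U|=8: {1,2,3,5,6,7,8,9}:7  {2,3,4,5,6,7,8,9}:28
  start at 0(b): 35
  start at 4(y): 7
sum over floor = 42

42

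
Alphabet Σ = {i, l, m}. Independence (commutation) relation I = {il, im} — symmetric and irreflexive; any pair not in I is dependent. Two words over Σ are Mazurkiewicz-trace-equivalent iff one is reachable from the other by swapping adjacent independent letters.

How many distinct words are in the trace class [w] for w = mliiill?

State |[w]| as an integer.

#0=m has no predecessor
#1=l depends on [0:m]
#2=i has no predecessor
#3=i depends on [2:i]
#4=i depends on [3:i]
#5=l depends on [1:l]
#6=l depends on [5:l]
sources: [0:m, 2:i]
N(rest) = Σ N(rest − s) over sources s of rest; N(one piece) = 1:
  size 1 → [4]=1  [6]=1
  size 2 → [3,4]=1  [4,6]=2  [5,6]=1
  size 3 → [1,5,6]=1  [2,3,4]=1  [3,4,6]=3  [4,5,6]=3
  size 4 → [0,1,5,6]=1  [1,4,5,6]=4  [2,3,4,6]=4  [3,4,5,6]=6
  size 5 → [0,1,4,5,6]=5  [1,3,4,5,6]=10  [2,3,4,5,6]=10
  first=0(m) contributes 20
  first=2(i) contributes 15
|[w]| = 35

35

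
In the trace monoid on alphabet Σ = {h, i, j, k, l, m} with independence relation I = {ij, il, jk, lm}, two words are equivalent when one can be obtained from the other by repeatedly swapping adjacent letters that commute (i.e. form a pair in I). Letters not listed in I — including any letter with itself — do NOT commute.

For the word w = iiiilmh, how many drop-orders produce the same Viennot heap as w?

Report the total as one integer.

piece 0:i — minimal
piece 1:i rests on {0:i}
piece 2:i rests on {1:i}
piece 3:i rests on {2:i}
piece 4:l — minimal
piece 5:m rests on {3:i}
piece 6:h rests on {4:l, 5:m}
minimal pieces: {0:i, 4:l}
ways to finish when only these pieces remain (= sum over removing one remaining piece with nothing left below it):
  1 left: {6}→1
  2 left: {4,6}→1  {5,6}→1
  3 left: {3,5,6}→1  {4,5,6}→2
  4 left: {2,3,5,6}→1  {3,4,5,6}→3
  5 left: {1,2,3,5,6}→1  {2,3,4,5,6}→4
  placing 0:i first → 5 extensions
  placing 4:l first → 1 extensions
total linear extensions = 6

6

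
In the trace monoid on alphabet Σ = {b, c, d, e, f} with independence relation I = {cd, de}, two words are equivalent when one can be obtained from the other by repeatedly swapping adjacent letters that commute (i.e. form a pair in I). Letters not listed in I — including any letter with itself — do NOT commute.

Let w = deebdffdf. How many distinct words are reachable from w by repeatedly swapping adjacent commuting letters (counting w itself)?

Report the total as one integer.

piece 0:d — minimal
piece 1:e — minimal
piece 2:e rests on {1:e}
piece 3:b rests on {0:d, 2:e}
piece 4:d rests on {3:b}
piece 5:f rests on {4:d}
piece 6:f rests on {5:f}
piece 7:d rests on {6:f}
piece 8:f rests on {7:d}
minimal pieces: {0:d, 1:e}
ways to finish when only these pieces remain (= sum over removing one remaining piece with nothing left below it):
  1 left: {8}→1
  2 left: {7,8}→1
  3 left: {6,7,8}→1
  4 left: {5,6,7,8}→1
  5 left: {4,5,6,7,8}→1
  6 left: {3,4,5,6,7,8}→1
  7 left: {0,3,4,5,6,7,8}→1  {2,3,4,5,6,7,8}→1
  placing 0:d first → 1 extensions
  placing 1:e first → 2 extensions
total linear extensions = 3

3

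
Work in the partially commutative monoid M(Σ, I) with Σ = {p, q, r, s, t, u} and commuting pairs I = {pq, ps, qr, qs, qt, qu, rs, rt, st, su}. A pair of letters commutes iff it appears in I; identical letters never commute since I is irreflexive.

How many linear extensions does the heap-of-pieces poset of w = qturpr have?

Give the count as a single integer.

6

drop 0:q onto floor
drop 1:t onto floor
drop 2:u onto {1:t}
drop 3:r onto {2:u}
drop 4:p onto {3:r}
drop 5:r onto {4:p}
ground layer = {0:q, 1:t}
drop-orders for the pieces not yet dropped (sum over which currently-grounded one goes next):
  1 to go: {0} 1  {5} 1
  2 to go: {0,5} 2  {4,5} 1
  3 to go: {0,4,5} 3  {3,4,5} 1
  4 to go: {0,3,4,5} 4  {2,3,4,5} 1
  if 0:q drops first: 1 orders
  if 1:t drops first: 5 orders
heap linearizations: 6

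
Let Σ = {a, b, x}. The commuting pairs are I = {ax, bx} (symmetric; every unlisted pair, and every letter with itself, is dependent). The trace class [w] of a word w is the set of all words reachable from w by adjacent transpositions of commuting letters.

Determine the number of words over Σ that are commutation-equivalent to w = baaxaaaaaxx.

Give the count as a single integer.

165

piece 0:b — minimal
piece 1:a rests on {0:b}
piece 2:a rests on {1:a}
piece 3:x — minimal
piece 4:a rests on {2:a}
piece 5:a rests on {4:a}
piece 6:a rests on {5:a}
piece 7:a rests on {6:a}
piece 8:a rests on {7:a}
piece 9:x rests on {3:x}
piece 10:x rests on {9:x}
minimal pieces: {0:b, 3:x}
ways to finish when only these pieces remain (= sum over removing one remaining piece with nothing left below it):
  1 left: {8}→1  {10}→1
  2 left: {7,8}→1  {8,10}→2  {9,10}→1
  3 left: {3,9,10}→1  {6,7,8}→1  {7,8,10}→3  {8,9,10}→3
  4 left: {3,8,9,10}→4  {5,6,7,8}→1  {6,7,8,10}→4  {7,8,9,10}→6
  5 left: {3,7,8,9,10}→10  {4,5,6,7,8}→1  {5,6,7,8,10}→5  {6,7,8,9,10}→10
  6 left: {2,4,5,6,7,8}→1  {3,6,7,8,9,10}→20  {4,5,6,7,8,10}→6  {5,6,7,8,9,10}→15
  7 left: {1,2,4,5,6,7,8}→1  {2,4,5,6,7,8,10}→7  {3,5,6,7,8,9,10}→35  {4,5,6,7,8,9,10}→21
  8 left: {0,1,2,4,5,6,7,8}→1  {1,2,4,5,6,7,8,10}→8  {2,4,5,6,7,8,9,10}→28  {3,4,5,6,7,8,9,10}→56
  9 left: {0,1,2,4,5,6,7,8,10}→9  {1,2,4,5,6,7,8,9,10}→36  {2,3,4,5,6,7,8,9,10}→84
  placing 0:b first → 120 extensions
  placing 3:x first → 45 extensions
total linear extensions = 165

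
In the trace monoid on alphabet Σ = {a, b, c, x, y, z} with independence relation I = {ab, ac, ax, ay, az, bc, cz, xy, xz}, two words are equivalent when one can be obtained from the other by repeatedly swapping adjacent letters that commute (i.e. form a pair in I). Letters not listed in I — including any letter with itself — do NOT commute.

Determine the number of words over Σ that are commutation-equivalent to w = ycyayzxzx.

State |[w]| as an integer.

drop 0:y onto floor
drop 1:c onto {0:y}
drop 2:y onto {1:c}
drop 3:a onto floor
drop 4:y onto {2:y}
drop 5:z onto {4:y}
drop 6:x onto {1:c}
drop 7:z onto {5:z}
drop 8:x onto {6:x}
ground layer = {0:y, 3:a}
drop-orders for the pieces not yet dropped (sum over which currently-grounded one goes next):
  1 to go: {3} 1  {7} 1  {8} 1
  2 to go: {3,7} 2  {3,8} 2  {5,7} 1  {6,8} 1  {7,8} 2
  3 to go: {3,5,7} 3  {3,6,8} 3  {3,7,8} 6  {4,5,7} 1  {5,7,8} 3  {6,7,8} 3
  4 to go: {2,4,5,7} 1  {3,4,5,7} 4  {3,5,7,8} 12  {3,6,7,8} 12  {4,5,7,8} 4  {5,6,7,8} 6
  5 to go: {2,3,4,5,7} 5  {2,4,5,7,8} 5  {3,4,5,7,8} 20  {3,5,6,7,8} 30  {4,5,6,7,8} 10
  6 to go: {2,3,4,5,7,8} 30  {2,4,5,6,7,8} 15  {3,4,5,6,7,8} 60
  7 to go: {1,2,4,5,6,7,8} 15  {2,3,4,5,6,7,8} 105
  if 0:y drops first: 120 orders
  if 3:a drops first: 15 orders
heap linearizations: 135

135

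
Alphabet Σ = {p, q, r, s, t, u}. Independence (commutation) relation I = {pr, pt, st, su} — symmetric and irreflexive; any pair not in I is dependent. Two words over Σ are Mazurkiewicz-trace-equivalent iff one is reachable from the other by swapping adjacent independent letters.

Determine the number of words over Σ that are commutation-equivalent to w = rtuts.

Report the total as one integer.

piece 0:r — minimal
piece 1:t rests on {0:r}
piece 2:u rests on {1:t}
piece 3:t rests on {2:u}
piece 4:s rests on {0:r}
minimal pieces: {0:r}
ways to finish when only these pieces remain (= sum over removing one remaining piece with nothing left below it):
  1 left: {3}→1  {4}→1
  2 left: {2,3}→1  {3,4}→2
  3 left: {1,2,3}→1  {2,3,4}→3
  placing 0:r first → 4 extensions

4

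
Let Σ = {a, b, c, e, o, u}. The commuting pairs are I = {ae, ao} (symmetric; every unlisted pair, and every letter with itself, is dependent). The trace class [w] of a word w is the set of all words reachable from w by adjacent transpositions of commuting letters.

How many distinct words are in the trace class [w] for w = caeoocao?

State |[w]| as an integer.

#0=c has no predecessor
#1=a depends on [0:c]
#2=e depends on [0:c]
#3=o depends on [2:e]
#4=o depends on [3:o]
#5=c depends on [1:a, 4:o]
#6=a depends on [5:c]
#7=o depends on [5:c]
sources: [0:c]
N(rest) = Σ N(rest − s) over sources s of rest; N(one piece) = 1:
  size 1 → [6]=1  [7]=1
  size 2 → [6,7]=2
  size 3 → [5,6,7]=2
  size 4 → [1,5,6,7]=2  [4,5,6,7]=2
  size 5 → [1,4,5,6,7]=4  [3,4,5,6,7]=2
  size 6 → [1,3,4,5,6,7]=6  [2,3,4,5,6,7]=2
  first=0(c) contributes 8

8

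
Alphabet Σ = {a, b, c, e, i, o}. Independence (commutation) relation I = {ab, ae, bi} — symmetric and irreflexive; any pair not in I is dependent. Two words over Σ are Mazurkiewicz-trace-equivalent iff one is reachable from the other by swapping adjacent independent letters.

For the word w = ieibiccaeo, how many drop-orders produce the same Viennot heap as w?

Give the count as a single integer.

6

piece 0:i — minimal
piece 1:e rests on {0:i}
piece 2:i rests on {1:e}
piece 3:b rests on {1:e}
piece 4:i rests on {2:i}
piece 5:c rests on {3:b, 4:i}
piece 6:c rests on {5:c}
piece 7:a rests on {6:c}
piece 8:e rests on {6:c}
piece 9:o rests on {7:a, 8:e}
minimal pieces: {0:i}
ways to finish when only these pieces remain (= sum over removing one remaining piece with nothing left below it):
  1 left: {9}→1
  2 left: {7,9}→1  {8,9}→1
  3 left: {7,8,9}→2
  4 left: {6,7,8,9}→2
  5 left: {5,6,7,8,9}→2
  6 left: {3,5,6,7,8,9}→2  {4,5,6,7,8,9}→2
  7 left: {2,4,5,6,7,8,9}→2  {3,4,5,6,7,8,9}→4
  8 left: {2,3,4,5,6,7,8,9}→6
  placing 0:i first → 6 extensions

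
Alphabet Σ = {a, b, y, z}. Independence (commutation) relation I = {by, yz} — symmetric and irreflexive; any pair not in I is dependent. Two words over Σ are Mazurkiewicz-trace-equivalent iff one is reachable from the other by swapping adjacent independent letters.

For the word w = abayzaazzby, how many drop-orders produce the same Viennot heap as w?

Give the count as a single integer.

8

0(a) covers ∅
1(b) covers 0:a
2(a) covers 1:b
3(y) covers 2:a
4(z) covers 2:a
5(a) covers 3:y, 4:z
6(a) covers 5:a
7(z) covers 6:a
8(z) covers 7:z
9(b) covers 8:z
10(y) covers 6:a
floor of heap: 0:a
completions by unplaced set U, small U first (add the entries for U minus each lowest piece of U):
  |U|=1: {9}:1  {10}:1
  |U|=2: {8,9}:1  {9,10}:2
  |U|=3: {7,8,9}:1  {8,9,10}:3
  |U|=4: {7,8,9,10}:4
  |U|=5: {6,7,8,9,10}:4
  |U|=6: {5,6,7,8,9,10}:4
  |U|=7: {3,5,6,7,8,9,10}:4  {4,5,6,7,8,9,10}:4
  |U|=8: {3,4,5,6,7,8,9,10}:8
  |U|=9: {2,3,4,5,6,7,8,9,10}:8
  start at 0(a): 8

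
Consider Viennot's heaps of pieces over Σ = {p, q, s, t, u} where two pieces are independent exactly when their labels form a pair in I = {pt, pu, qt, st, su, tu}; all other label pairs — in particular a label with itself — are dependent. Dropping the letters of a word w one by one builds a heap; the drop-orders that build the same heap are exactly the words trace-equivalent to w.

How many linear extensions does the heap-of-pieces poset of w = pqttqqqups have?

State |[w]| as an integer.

0(p) covers ∅
1(q) covers 0:p
2(t) covers ∅
3(t) covers 2:t
4(q) covers 1:q
5(q) covers 4:q
6(q) covers 5:q
7(u) covers 6:q
8(p) covers 6:q
9(s) covers 8:p
floor of heap: 0:p, 2:t
completions by unplaced set U, small U first (add the entries for U minus each lowest piece of U):
  |U|=1: {3}:1  {7}:1  {9}:1
  |U|=2: {2,3}:1  {3,7}:2  {3,9}:2  {7,9}:2  {8,9}:1
  |U|=3: {2,3,7}:3  {2,3,9}:3  {3,7,9}:6  {3,8,9}:3  {7,8,9}:3
  |U|=4: {2,3,7,9}:12  {2,3,8,9}:6  {3,7,8,9}:12  {6,7,8,9}:3
  |U|=5: {2,3,7,8,9}:30  {3,6,7,8,9}:15  {5,6,7,8,9}:3
  |U|=6: {2,3,6,7,8,9}:45  {3,5,6,7,8,9}:18  {4,5,6,7,8,9}:3
  |U|=7: {1,4,5,6,7,8,9}:3  {2,3,5,6,7,8,9}:63  {3,4,5,6,7,8,9}:21
  |U|=8: {0,1,4,5,6,7,8,9}:3  {1,3,4,5,6,7,8,9}:24  {2,3,4,5,6,7,8,9}:84
  start at 0(p): 108
  start at 2(t): 27
sum over floor = 135

135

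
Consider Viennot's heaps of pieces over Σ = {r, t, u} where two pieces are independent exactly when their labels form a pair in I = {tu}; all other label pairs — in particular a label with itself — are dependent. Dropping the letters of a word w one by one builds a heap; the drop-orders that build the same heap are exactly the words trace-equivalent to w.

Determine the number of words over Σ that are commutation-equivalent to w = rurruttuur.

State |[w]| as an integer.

10

drop 0:r onto floor
drop 1:u onto {0:r}
drop 2:r onto {1:u}
drop 3:r onto {2:r}
drop 4:u onto {3:r}
drop 5:t onto {3:r}
drop 6:t onto {5:t}
drop 7:u onto {4:u}
drop 8:u onto {7:u}
drop 9:r onto {6:t, 8:u}
ground layer = {0:r}
drop-orders for the pieces not yet dropped (sum over which currently-grounded one goes next):
  1 to go: {9} 1
  2 to go: {6,9} 1  {8,9} 1
  3 to go: {5,6,9} 1  {6,8,9} 2  {7,8,9} 1
  4 to go: {4,7,8,9} 1  {5,6,8,9} 3  {6,7,8,9} 3
  5 to go: {4,6,7,8,9} 4  {5,6,7,8,9} 6
  6 to go: {4,5,6,7,8,9} 10
  7 to go: {3,4,5,6,7,8,9} 10
  8 to go: {2,3,4,5,6,7,8,9} 10
  if 0:r drops first: 10 orders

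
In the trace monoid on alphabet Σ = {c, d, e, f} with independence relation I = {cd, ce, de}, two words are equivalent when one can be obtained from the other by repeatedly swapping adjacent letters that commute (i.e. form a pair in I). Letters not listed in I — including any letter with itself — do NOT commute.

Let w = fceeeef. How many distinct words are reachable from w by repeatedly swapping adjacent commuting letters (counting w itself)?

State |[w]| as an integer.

5

0(f) covers ∅
1(c) covers 0:f
2(e) covers 0:f
3(e) covers 2:e
4(e) covers 3:e
5(e) covers 4:e
6(f) covers 1:c, 5:e
floor of heap: 0:f
completions by unplaced set U, small U first (add the entries for U minus each lowest piece of U):
  |U|=1: {6}:1
  |U|=2: {1,6}:1  {5,6}:1
  |U|=3: {1,5,6}:2  {4,5,6}:1
  |U|=4: {1,4,5,6}:3  {3,4,5,6}:1
  |U|=5: {1,3,4,5,6}:4  {2,3,4,5,6}:1
  start at 0(f): 5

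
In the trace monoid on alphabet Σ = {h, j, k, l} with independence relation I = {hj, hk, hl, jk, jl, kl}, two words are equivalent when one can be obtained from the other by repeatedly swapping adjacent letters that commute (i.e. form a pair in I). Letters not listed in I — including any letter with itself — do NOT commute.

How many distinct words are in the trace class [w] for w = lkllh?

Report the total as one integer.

piece 0:l — minimal
piece 1:k — minimal
piece 2:l rests on {0:l}
piece 3:l rests on {2:l}
piece 4:h — minimal
minimal pieces: {0:l, 1:k, 4:h}
ways to finish when only these pieces remain (= sum over removing one remaining piece with nothing left below it):
  1 left: {1}→1  {3}→1  {4}→1
  2 left: {1,3}→2  {1,4}→2  {2,3}→1  {3,4}→2
  3 left: {0,2,3}→1  {1,2,3}→3  {1,3,4}→6  {2,3,4}→3
  placing 0:l first → 12 extensions
  placing 1:k first → 4 extensions
  placing 4:h first → 4 extensions
total linear extensions = 20

20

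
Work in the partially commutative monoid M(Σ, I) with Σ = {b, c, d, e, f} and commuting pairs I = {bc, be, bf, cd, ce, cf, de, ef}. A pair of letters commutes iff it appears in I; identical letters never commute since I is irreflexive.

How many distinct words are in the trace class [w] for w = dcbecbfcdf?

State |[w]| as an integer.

piece 0:d — minimal
piece 1:c — minimal
piece 2:b rests on {0:d}
piece 3:e — minimal
piece 4:c rests on {1:c}
piece 5:b rests on {2:b}
piece 6:f rests on {0:d}
piece 7:c rests on {4:c}
piece 8:d rests on {5:b, 6:f}
piece 9:f rests on {8:d}
minimal pieces: {0:d, 1:c, 3:e}
ways to finish when only these pieces remain (= sum over removing one remaining piece with nothing left below it):
  1 left: {3}→1  {7}→1  {9}→1
  2 left: {3,7}→2  {3,9}→2  {4,7}→1  {7,9}→2  {8,9}→1
  3 left: {1,4,7}→1  {3,4,7}→3  {3,7,9}→6  {3,8,9}→3  {4,7,9}→3  {5,8,9}→1  {6,8,9}→1  {7,8,9}→3
  4 left: {1,3,4,7}→4  {1,4,7,9}→4  {2,5,8,9}→1  {3,4,7,9}→12  {3,5,8,9}→4  {3,6,8,9}→4  {3,7,8,9}→12  {4,7,8,9}→6  {5,6,8,9}→2  {5,7,8,9}→4  {6,7,8,9}→4
  5 left: {1,3,4,7,9}→20  {1,4,7,8,9}→10  {2,3,5,8,9}→5  {2,5,6,8,9}→3  {2,5,7,8,9}→5  {3,4,7,8,9}→30  {3,5,6,8,9}→10  {3,5,7,8,9}→20  {3,6,7,8,9}→20  {4,5,7,8,9}→10  {4,6,7,8,9}→10  {5,6,7,8,9}→10
  6 left: {0,2,5,6,8,9}→3  {1,3,4,7,8,9}→60  {1,4,5,7,8,9}→20  {1,4,6,7,8,9}→20  {2,3,5,6,8,9}→18  {2,3,5,7,8,9}→30  {2,4,5,7,8,9}→15  {2,5,6,7,8,9}→18  {3,4,5,7,8,9}→60  {3,4,6,7,8,9}→60  {3,5,6,7,8,9}→60  {4,5,6,7,8,9}→30
  7 left: {0,2,3,5,6,8,9}→21  {0,2,5,6,7,8,9}→21  {1,2,4,5,7,8,9}→35  {1,3,4,5,7,8,9}→140  {1,3,4,6,7,8,9}→140  {1,4,5,6,7,8,9}→70  {2,3,4,5,7,8,9}→105  {2,3,5,6,7,8,9}→126  {2,4,5,6,7,8,9}→63  {3,4,5,6,7,8,9}→210
  8 left: {0,2,3,5,6,7,8,9}→168  {0,2,4,5,6,7,8,9}→84  {1,2,3,4,5,7,8,9}→280  {1,2,4,5,6,7,8,9}→168  {1,3,4,5,6,7,8,9}→560  {2,3,4,5,6,7,8,9}→504
  placing 0:d first → 1512 extensions
  placing 1:c first → 756 extensions
  placing 3:e first → 252 extensions
total linear extensions = 2520

2520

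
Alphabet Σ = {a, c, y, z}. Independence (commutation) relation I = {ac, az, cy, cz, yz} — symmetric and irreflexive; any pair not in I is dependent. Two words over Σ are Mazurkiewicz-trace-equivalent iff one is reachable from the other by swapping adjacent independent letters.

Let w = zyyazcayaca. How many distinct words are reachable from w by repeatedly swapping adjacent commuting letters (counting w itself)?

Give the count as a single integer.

drop 0:z onto floor
drop 1:y onto floor
drop 2:y onto {1:y}
drop 3:a onto {2:y}
drop 4:z onto {0:z}
drop 5:c onto floor
drop 6:a onto {3:a}
drop 7:y onto {6:a}
drop 8:a onto {7:y}
drop 9:c onto {5:c}
drop 10:a onto {8:a}
ground layer = {0:z, 1:y, 5:c}
drop-orders for the pieces not yet dropped (sum over which currently-grounded one goes next):
  1 to go: {4} 1  {9} 1  {10} 1
  2 to go: {0,4} 1  {4,9} 2  {4,10} 2  {5,9} 1  {8,10} 1  {9,10} 2
  3 to go: {0,4,9} 3  {0,4,10} 3  {4,5,9} 3  {4,8,10} 3  {4,9,10} 6  {5,9,10} 3  {7,8,10} 1  {8,9,10} 3
  4 to go: {0,4,5,9} 6  {0,4,8,10} 6  {0,4,9,10} 12  {4,5,9,10} 12  {4,7,8,10} 4  {4,8,9,10} 12  {5,8,9,10} 6  {6,7,8,10} 1  {7,8,9,10} 4
  5 to go: {0,4,5,9,10} 30  {0,4,7,8,10} 10  {0,4,8,9,10} 30  {3,6,7,8,10} 1  {4,5,8,9,10} 30  {4,6,7,8,10} 5  {4,7,8,9,10} 20  {5,7,8,9,10} 10  {6,7,8,9,10} 5
  6 to go: {0,4,5,8,9,10} 90  {0,4,6,7,8,10} 15  {0,4,7,8,9,10} 60  {2,3,6,7,8,10} 1  {3,4,6,7,8,10} 6  {3,6,7,8,9,10} 6  {4,5,7,8,9,10} 60  {4,6,7,8,9,10} 30  {5,6,7,8,9,10} 15
  7 to go: {0,3,4,6,7,8,10} 21  {0,4,5,7,8,9,10} 210  {0,4,6,7,8,9,10} 105  {1,2,3,6,7,8,10} 1  {2,3,4,6,7,8,10} 7  {2,3,6,7,8,9,10} 7  {3,4,6,7,8,9,10} 42  {3,5,6,7,8,9,10} 21  {4,5,6,7,8,9,10} 105
  8 to go: {0,2,3,4,6,7,8,10} 28  {0,3,4,6,7,8,9,10} 168  {0,4,5,6,7,8,9,10} 420  {1,2,3,4,6,7,8,10} 8  {1,2,3,6,7,8,9,10} 8  {2,3,4,6,7,8,9,10} 56  {2,3,5,6,7,8,9,10} 28  {3,4,5,6,7,8,9,10} 168
  9 to go: {0,1,2,3,4,6,7,8,10} 36  {0,2,3,4,6,7,8,9,10} 252  {0,3,4,5,6,7,8,9,10} 756  {1,2,3,4,6,7,8,9,10} 72  {1,2,3,5,6,7,8,9,10} 36  {2,3,4,5,6,7,8,9,10} 252
  if 0:z drops first: 360 orders
  if 1:y drops first: 1260 orders
  if 5:c drops first: 360 orders
heap linearizations: 1980

1980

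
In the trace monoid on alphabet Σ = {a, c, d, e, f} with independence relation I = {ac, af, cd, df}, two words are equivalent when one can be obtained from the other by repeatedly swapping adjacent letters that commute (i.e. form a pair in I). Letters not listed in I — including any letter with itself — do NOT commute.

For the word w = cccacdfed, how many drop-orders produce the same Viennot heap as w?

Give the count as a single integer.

21

piece 0:c — minimal
piece 1:c rests on {0:c}
piece 2:c rests on {1:c}
piece 3:a — minimal
piece 4:c rests on {2:c}
piece 5:d rests on {3:a}
piece 6:f rests on {4:c}
piece 7:e rests on {5:d, 6:f}
piece 8:d rests on {7:e}
minimal pieces: {0:c, 3:a}
ways to finish when only these pieces remain (= sum over removing one remaining piece with nothing left below it):
  1 left: {8}→1
  2 left: {7,8}→1
  3 left: {5,7,8}→1  {6,7,8}→1
  4 left: {3,5,7,8}→1  {4,6,7,8}→1  {5,6,7,8}→2
  5 left: {2,4,6,7,8}→1  {3,5,6,7,8}→3  {4,5,6,7,8}→3
  6 left: {1,2,4,6,7,8}→1  {2,4,5,6,7,8}→4  {3,4,5,6,7,8}→6
  7 left: {0,1,2,4,6,7,8}→1  {1,2,4,5,6,7,8}→5  {2,3,4,5,6,7,8}→10
  placing 0:c first → 15 extensions
  placing 3:a first → 6 extensions
total linear extensions = 21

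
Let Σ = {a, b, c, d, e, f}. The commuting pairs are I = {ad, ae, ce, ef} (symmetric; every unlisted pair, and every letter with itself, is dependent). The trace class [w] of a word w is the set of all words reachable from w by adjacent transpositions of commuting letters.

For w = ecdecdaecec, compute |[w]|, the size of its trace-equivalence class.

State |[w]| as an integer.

76

piece 0:e — minimal
piece 1:c — minimal
piece 2:d rests on {0:e, 1:c}
piece 3:e rests on {2:d}
piece 4:c rests on {2:d}
piece 5:d rests on {3:e, 4:c}
piece 6:a rests on {4:c}
piece 7:e rests on {5:d}
piece 8:c rests on {5:d, 6:a}
piece 9:e rests on {7:e}
piece 10:c rests on {8:c}
minimal pieces: {0:e, 1:c}
ways to finish when only these pieces remain (= sum over removing one remaining piece with nothing left below it):
  1 left: {9}→1  {10}→1
  2 left: {7,9}→1  {8,10}→1  {9,10}→2
  3 left: {6,8,10}→1  {7,9,10}→3  {8,9,10}→3
  4 left: {6,8,9,10}→4  {7,8,9,10}→6
  5 left: {5,7,8,9,10}→6  {6,7,8,9,10}→10
  6 left: {3,5,7,8,9,10}→6  {5,6,7,8,9,10}→16
  7 left: {3,5,6,7,8,9,10}→22  {4,5,6,7,8,9,10}→16
  8 left: {3,4,5,6,7,8,9,10}→38
  9 left: {2,3,4,5,6,7,8,9,10}→38
  placing 0:e first → 38 extensions
  placing 1:c first → 38 extensions
total linear extensions = 76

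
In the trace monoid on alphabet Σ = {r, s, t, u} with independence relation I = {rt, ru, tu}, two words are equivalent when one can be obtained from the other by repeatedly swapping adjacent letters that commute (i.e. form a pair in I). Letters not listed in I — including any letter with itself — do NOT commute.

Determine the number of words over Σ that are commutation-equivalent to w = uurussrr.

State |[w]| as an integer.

piece 0:u — minimal
piece 1:u rests on {0:u}
piece 2:r — minimal
piece 3:u rests on {1:u}
piece 4:s rests on {2:r, 3:u}
piece 5:s rests on {4:s}
piece 6:r rests on {5:s}
piece 7:r rests on {6:r}
minimal pieces: {0:u, 2:r}
ways to finish when only these pieces remain (= sum over removing one remaining piece with nothing left below it):
  1 left: {7}→1
  2 left: {6,7}→1
  3 left: {5,6,7}→1
  4 left: {4,5,6,7}→1
  5 left: {2,4,5,6,7}→1  {3,4,5,6,7}→1
  6 left: {1,3,4,5,6,7}→1  {2,3,4,5,6,7}→2
  placing 0:u first → 3 extensions
  placing 2:r first → 1 extensions
total linear extensions = 4

4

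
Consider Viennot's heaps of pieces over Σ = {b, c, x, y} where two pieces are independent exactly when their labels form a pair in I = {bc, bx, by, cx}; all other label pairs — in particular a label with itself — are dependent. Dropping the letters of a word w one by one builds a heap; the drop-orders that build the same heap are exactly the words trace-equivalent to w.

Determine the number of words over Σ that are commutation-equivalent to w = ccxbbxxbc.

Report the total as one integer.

1680

drop 0:c onto floor
drop 1:c onto {0:c}
drop 2:x onto floor
drop 3:b onto floor
drop 4:b onto {3:b}
drop 5:x onto {2:x}
drop 6:x onto {5:x}
drop 7:b onto {4:b}
drop 8:c onto {1:c}
ground layer = {0:c, 2:x, 3:b}
drop-orders for the pieces not yet dropped (sum over which currently-grounded one goes next):
  1 to go: {6} 1  {7} 1  {8} 1
  2 to go: {1,8} 1  {4,7} 1  {5,6} 1  {6,7} 2  {6,8} 2  {7,8} 2
  3 to go: {0,1,8} 1  {1,6,8} 3  {1,7,8} 3  {2,5,6} 1  {3,4,7} 1  {4,6,7} 3  {4,7,8} 3  {5,6,7} 3  {5,6,8} 3  {6,7,8} 6
  4 to go: {0,1,6,8} 4  {0,1,7,8} 4  {1,4,7,8} 6  {1,5,6,8} 6  {1,6,7,8} 12  {2,5,6,7} 4  {2,5,6,8} 4  {3,4,6,7} 4  {3,4,7,8} 4  {4,5,6,7} 6  {4,6,7,8} 12  {5,6,7,8} 12
  5 to go: {0,1,4,7,8} 10  {0,1,5,6,8} 10  {0,1,6,7,8} 20  {1,2,5,6,8} 10  {1,3,4,7,8} 10  {1,4,6,7,8} 30  {1,5,6,7,8} 30  {2,4,5,6,7} 10  {2,5,6,7,8} 20  {3,4,5,6,7} 10  {3,4,6,7,8} 20  {4,5,6,7,8} 30
  6 to go: {0,1,2,5,6,8} 20  {0,1,3,4,7,8} 20  {0,1,4,6,7,8} 60  {0,1,5,6,7,8} 60  {1,2,5,6,7,8} 60  {1,3,4,6,7,8} 60  {1,4,5,6,7,8} 90  {2,3,4,5,6,7} 20  {2,4,5,6,7,8} 60  {3,4,5,6,7,8} 60
  7 to go: {0,1,2,5,6,7,8} 140  {0,1,3,4,6,7,8} 140  {0,1,4,5,6,7,8} 210  {1,2,4,5,6,7,8} 210  {1,3,4,5,6,7,8} 210  {2,3,4,5,6,7,8} 140
  if 0:c drops first: 560 orders
  if 2:x drops first: 560 orders
  if 3:b drops first: 560 orders
heap linearizations: 1680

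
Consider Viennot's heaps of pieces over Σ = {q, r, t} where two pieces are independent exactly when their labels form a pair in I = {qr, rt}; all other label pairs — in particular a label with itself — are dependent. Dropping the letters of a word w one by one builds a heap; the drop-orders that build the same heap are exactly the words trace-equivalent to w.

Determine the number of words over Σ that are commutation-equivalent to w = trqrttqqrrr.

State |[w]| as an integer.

462

0(t) covers ∅
1(r) covers ∅
2(q) covers 0:t
3(r) covers 1:r
4(t) covers 2:q
5(t) covers 4:t
6(q) covers 5:t
7(q) covers 6:q
8(r) covers 3:r
9(r) covers 8:r
10(r) covers 9:r
floor of heap: 0:t, 1:r
completions by unplaced set U, small U first (add the entries for U minus each lowest piece of U):
  |U|=1: {7}:1  {10}:1
  |U|=2: {6,7}:1  {7,10}:2  {9,10}:1
  |U|=3: {5,6,7}:1  {6,7,10}:3  {7,9,10}:3  {8,9,10}:1
  |U|=4: {3,8,9,10}:1  {4,5,6,7}:1  {5,6,7,10}:4  {6,7,9,10}:6  {7,8,9,10}:4
  |U|=5: {1,3,8,9,10}:1  {2,4,5,6,7}:1  {3,7,8,9,10}:5  {4,5,6,7,10}:5  {5,6,7,9,10}:10  {6,7,8,9,10}:10
  |U|=6: {0,2,4,5,6,7}:1  {1,3,7,8,9,10}:6  {2,4,5,6,7,10}:6  {3,6,7,8,9,10}:15  {4,5,6,7,9,10}:15  {5,6,7,8,9,10}:20
  |U|=7: {0,2,4,5,6,7,10}:7  {1,3,6,7,8,9,10}:21  {2,4,5,6,7,9,10}:21  {3,5,6,7,8,9,10}:35  {4,5,6,7,8,9,10}:35
  |U|=8: {0,2,4,5,6,7,9,10}:28  {1,3,5,6,7,8,9,10}:56  {2,4,5,6,7,8,9,10}:56  {3,4,5,6,7,8,9,10}:70
  |U|=9: {0,2,4,5,6,7,8,9,10}:84  {1,3,4,5,6,7,8,9,10}:126  {2,3,4,5,6,7,8,9,10}:126
  start at 0(t): 252
  start at 1(r): 210
sum over floor = 462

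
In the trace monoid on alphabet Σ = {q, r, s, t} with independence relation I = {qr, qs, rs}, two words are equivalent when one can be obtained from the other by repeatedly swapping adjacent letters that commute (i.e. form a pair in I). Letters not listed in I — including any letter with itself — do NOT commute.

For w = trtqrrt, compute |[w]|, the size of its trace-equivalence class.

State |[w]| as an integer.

0(t) covers ∅
1(r) covers 0:t
2(t) covers 1:r
3(q) covers 2:t
4(r) covers 2:t
5(r) covers 4:r
6(t) covers 3:q, 5:r
floor of heap: 0:t
completions by unplaced set U, small U first (add the entries for U minus each lowest piece of U):
  |U|=1: {6}:1
  |U|=2: {3,6}:1  {5,6}:1
  |U|=3: {3,5,6}:2  {4,5,6}:1
  |U|=4: {3,4,5,6}:3
  |U|=5: {2,3,4,5,6}:3
  start at 0(t): 3

3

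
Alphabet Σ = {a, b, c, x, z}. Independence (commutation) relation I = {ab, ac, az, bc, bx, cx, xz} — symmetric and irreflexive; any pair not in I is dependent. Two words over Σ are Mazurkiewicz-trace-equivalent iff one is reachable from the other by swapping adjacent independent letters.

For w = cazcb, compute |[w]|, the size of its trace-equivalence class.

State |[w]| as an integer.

10

drop 0:c onto floor
drop 1:a onto floor
drop 2:z onto {0:c}
drop 3:c onto {2:z}
drop 4:b onto {2:z}
ground layer = {0:c, 1:a}
drop-orders for the pieces not yet dropped (sum over which currently-grounded one goes next):
  1 to go: {1} 1  {3} 1  {4} 1
  2 to go: {1,3} 2  {1,4} 2  {3,4} 2
  3 to go: {1,3,4} 6  {2,3,4} 2
  if 0:c drops first: 8 orders
  if 1:a drops first: 2 orders
heap linearizations: 10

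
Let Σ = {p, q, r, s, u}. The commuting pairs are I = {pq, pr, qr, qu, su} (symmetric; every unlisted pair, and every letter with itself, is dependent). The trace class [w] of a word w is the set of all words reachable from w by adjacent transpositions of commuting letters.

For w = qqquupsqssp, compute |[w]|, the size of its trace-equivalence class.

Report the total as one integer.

drop 0:q onto floor
drop 1:q onto {0:q}
drop 2:q onto {1:q}
drop 3:u onto floor
drop 4:u onto {3:u}
drop 5:p onto {4:u}
drop 6:s onto {2:q, 5:p}
drop 7:q onto {6:s}
drop 8:s onto {7:q}
drop 9:s onto {8:s}
drop 10:p onto {9:s}
ground layer = {0:q, 3:u}
drop-orders for the pieces not yet dropped (sum over which currently-grounded one goes next):
  1 to go: {10} 1
  2 to go: {9,10} 1
  3 to go: {8,9,10} 1
  4 to go: {7,8,9,10} 1
  5 to go: {6,7,8,9,10} 1
  6 to go: {2,6,7,8,9,10} 1  {5,6,7,8,9,10} 1
  7 to go: {1,2,6,7,8,9,10} 1  {2,5,6,7,8,9,10} 2  {4,5,6,7,8,9,10} 1
  8 to go: {0,1,2,6,7,8,9,10} 1  {1,2,5,6,7,8,9,10} 3  {2,4,5,6,7,8,9,10} 3  {3,4,5,6,7,8,9,10} 1
  9 to go: {0,1,2,5,6,7,8,9,10} 4  {1,2,4,5,6,7,8,9,10} 6  {2,3,4,5,6,7,8,9,10} 4
  if 0:q drops first: 10 orders
  if 3:u drops first: 10 orders
heap linearizations: 20

20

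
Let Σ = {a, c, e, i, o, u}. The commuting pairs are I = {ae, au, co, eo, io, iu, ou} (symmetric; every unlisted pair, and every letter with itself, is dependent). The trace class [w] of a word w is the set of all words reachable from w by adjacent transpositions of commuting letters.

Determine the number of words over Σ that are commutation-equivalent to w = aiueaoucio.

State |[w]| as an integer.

drop 0:a onto floor
drop 1:i onto {0:a}
drop 2:u onto floor
drop 3:e onto {1:i, 2:u}
drop 4:a onto {1:i}
drop 5:o onto {4:a}
drop 6:u onto {3:e}
drop 7:c onto {4:a, 6:u}
drop 8:i onto {7:c}
drop 9:o onto {5:o}
ground layer = {0:a, 2:u}
drop-orders for the pieces not yet dropped (sum over which currently-grounded one goes next):
  1 to go: {8} 1  {9} 1
  2 to go: {5,9} 1  {7,8} 1  {8,9} 2
  3 to go: {5,8,9} 3  {6,7,8} 1  {7,8,9} 3
  4 to go: {3,6,7,8} 1  {5,7,8,9} 6  {6,7,8,9} 4
  5 to go: {2,3,6,7,8} 1  {3,6,7,8,9} 5  {4,5,7,8,9} 6  {5,6,7,8,9} 10
  6 to go: {2,3,6,7,8,9} 6  {3,5,6,7,8,9} 15  {4,5,6,7,8,9} 16
  7 to go: {2,3,5,6,7,8,9} 21  {3,4,5,6,7,8,9} 31
  8 to go: {1,3,4,5,6,7,8,9} 31  {2,3,4,5,6,7,8,9} 52
  if 0:a drops first: 83 orders
  if 2:u drops first: 31 orders
heap linearizations: 114

114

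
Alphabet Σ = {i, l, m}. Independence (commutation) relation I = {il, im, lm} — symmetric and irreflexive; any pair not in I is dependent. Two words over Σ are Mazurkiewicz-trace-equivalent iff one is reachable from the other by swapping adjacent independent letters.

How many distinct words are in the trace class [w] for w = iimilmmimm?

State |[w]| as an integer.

0(i) covers ∅
1(i) covers 0:i
2(m) covers ∅
3(i) covers 1:i
4(l) covers ∅
5(m) covers 2:m
6(m) covers 5:m
7(i) covers 3:i
8(m) covers 6:m
9(m) covers 8:m
floor of heap: 0:i, 2:m, 4:l
completions by unplaced set U, small U first (add the entries for U minus each lowest piece of U):
  |U|=1: {4}:1  {7}:1  {9}:1
  |U|=2: {3,7}:1  {4,7}:2  {4,9}:2  {7,9}:2  {8,9}:1
  |U|=3: {1,3,7}:1  {3,4,7}:3  {3,7,9}:3  {4,7,9}:6  {4,8,9}:3  {6,8,9}:1  {7,8,9}:3
  |U|=4: {0,1,3,7}:1  {1,3,4,7}:4  {1,3,7,9}:4  {3,4,7,9}:12  {3,7,8,9}:6  {4,6,8,9}:4  {4,7,8,9}:12  {5,6,8,9}:1  {6,7,8,9}:4
  |U|=5: {0,1,3,4,7}:5  {0,1,3,7,9}:5  {1,3,4,7,9}:20  {1,3,7,8,9}:10  {2,5,6,8,9}:1  {3,4,7,8,9}:30  {3,6,7,8,9}:10  {4,5,6,8,9}:5  {4,6,7,8,9}:20  {5,6,7,8,9}:5
  |U|=6: {0,1,3,4,7,9}:30  {0,1,3,7,8,9}:15  {1,3,4,7,8,9}:60  {1,3,6,7,8,9}:20  {2,4,5,6,8,9}:6  {2,5,6,7,8,9}:6  {3,4,6,7,8,9}:60  {3,5,6,7,8,9}:15  {4,5,6,7,8,9}:30
  |U|=7: {0,1,3,4,7,8,9}:105  {0,1,3,6,7,8,9}:35  {1,3,4,6,7,8,9}:140  {1,3,5,6,7,8,9}:35  {2,3,5,6,7,8,9}:21  {2,4,5,6,7,8,9}:42  {3,4,5,6,7,8,9}:105
  |U|=8: {0,1,3,4,6,7,8,9}:280  {0,1,3,5,6,7,8,9}:70  {1,2,3,5,6,7,8,9}:56  {1,3,4,5,6,7,8,9}:280  {2,3,4,5,6,7,8,9}:168
  start at 0(i): 504
  start at 2(m): 630
  start at 4(l): 126
sum over floor = 1260

1260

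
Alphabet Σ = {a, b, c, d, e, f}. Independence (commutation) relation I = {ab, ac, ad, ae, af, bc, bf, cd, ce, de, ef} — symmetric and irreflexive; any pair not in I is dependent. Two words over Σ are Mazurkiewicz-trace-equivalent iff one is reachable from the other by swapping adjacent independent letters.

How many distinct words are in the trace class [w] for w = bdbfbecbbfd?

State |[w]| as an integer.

0(b) covers ∅
1(d) covers 0:b
2(b) covers 1:d
3(f) covers 1:d
4(b) covers 2:b
5(e) covers 4:b
6(c) covers 3:f
7(b) covers 5:e
8(b) covers 7:b
9(f) covers 6:c
10(d) covers 8:b, 9:f
floor of heap: 0:b
completions by unplaced set U, small U first (add the entries for U minus each lowest piece of U):
  |U|=1: {10}:1
  |U|=2: {8,10}:1  {9,10}:1
  |U|=3: {6,9,10}:1  {7,8,10}:1  {8,9,10}:2
  |U|=4: {3,6,9,10}:1  {5,7,8,10}:1  {6,8,9,10}:3  {7,8,9,10}:3
  |U|=5: {3,6,8,9,10}:4  {4,5,7,8,10}:1  {5,7,8,9,10}:4  {6,7,8,9,10}:6
  |U|=6: {2,4,5,7,8,10}:1  {3,6,7,8,9,10}:10  {4,5,7,8,9,10}:5  {5,6,7,8,9,10}:10
  |U|=7: {2,4,5,7,8,9,10}:6  {3,5,6,7,8,9,10}:20  {4,5,6,7,8,9,10}:15
  |U|=8: {2,4,5,6,7,8,9,10}:21  {3,4,5,6,7,8,9,10}:35
  |U|=9: {2,3,4,5,6,7,8,9,10}:56
  start at 0(b): 56

56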